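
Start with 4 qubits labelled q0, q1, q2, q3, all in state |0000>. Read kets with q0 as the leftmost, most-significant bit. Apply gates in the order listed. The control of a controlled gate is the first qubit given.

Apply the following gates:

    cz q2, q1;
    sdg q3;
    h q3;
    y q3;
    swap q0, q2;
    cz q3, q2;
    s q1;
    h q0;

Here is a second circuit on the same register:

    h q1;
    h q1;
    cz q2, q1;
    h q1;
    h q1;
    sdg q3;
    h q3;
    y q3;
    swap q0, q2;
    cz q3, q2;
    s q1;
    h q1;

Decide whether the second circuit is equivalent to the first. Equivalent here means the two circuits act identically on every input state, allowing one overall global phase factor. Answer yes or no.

No: there is an input state on which the two circuits produce genuinely different outputs (not merely differing by a phase).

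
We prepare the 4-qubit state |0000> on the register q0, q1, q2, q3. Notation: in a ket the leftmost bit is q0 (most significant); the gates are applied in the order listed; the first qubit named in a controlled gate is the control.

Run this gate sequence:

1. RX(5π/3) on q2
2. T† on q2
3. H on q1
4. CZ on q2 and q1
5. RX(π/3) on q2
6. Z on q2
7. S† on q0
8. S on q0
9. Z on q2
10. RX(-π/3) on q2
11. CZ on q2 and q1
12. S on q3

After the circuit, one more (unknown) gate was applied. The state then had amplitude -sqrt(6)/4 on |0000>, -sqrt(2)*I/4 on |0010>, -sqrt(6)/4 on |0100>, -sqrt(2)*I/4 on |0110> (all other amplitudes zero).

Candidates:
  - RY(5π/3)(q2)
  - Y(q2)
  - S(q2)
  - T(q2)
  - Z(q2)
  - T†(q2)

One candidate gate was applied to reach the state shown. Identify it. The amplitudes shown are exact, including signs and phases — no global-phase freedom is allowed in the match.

The unique candidate consistent with the amplitudes is T(q2).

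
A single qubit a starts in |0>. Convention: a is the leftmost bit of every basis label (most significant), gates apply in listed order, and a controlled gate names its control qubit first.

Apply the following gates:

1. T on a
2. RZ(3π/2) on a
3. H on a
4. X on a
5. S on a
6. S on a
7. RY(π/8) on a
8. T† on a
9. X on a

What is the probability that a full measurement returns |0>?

The probability of measuring |0> is 1/2 - sqrt(2 - sqrt(2))/4.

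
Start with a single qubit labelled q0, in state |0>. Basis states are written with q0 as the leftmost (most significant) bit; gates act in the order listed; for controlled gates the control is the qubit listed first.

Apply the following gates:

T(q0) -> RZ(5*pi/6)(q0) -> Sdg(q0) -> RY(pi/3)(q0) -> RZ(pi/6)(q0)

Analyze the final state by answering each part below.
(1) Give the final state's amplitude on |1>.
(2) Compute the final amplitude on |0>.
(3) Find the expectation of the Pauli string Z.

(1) The amplitude on |1> is -exp(2*I*pi/3)/2.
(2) The amplitude on |0> is -sqrt(3)*I/2.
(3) In the final state, Z has expectation 1/2.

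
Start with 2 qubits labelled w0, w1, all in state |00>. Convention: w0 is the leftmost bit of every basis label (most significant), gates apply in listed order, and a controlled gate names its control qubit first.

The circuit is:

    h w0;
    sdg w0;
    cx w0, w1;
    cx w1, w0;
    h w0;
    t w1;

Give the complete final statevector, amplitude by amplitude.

After the circuit, the state carries amplitude 1/2 on |00>, -exp(3*I*pi/4)/2 on |01>, 1/2 on |10>, -exp(3*I*pi/4)/2 on |11>.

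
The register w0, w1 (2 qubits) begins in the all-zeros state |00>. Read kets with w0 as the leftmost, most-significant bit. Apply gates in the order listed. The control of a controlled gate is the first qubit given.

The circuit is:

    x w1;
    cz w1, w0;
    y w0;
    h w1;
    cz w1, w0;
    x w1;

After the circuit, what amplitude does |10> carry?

The final state's coefficient on |10> equals sqrt(2)*I/2.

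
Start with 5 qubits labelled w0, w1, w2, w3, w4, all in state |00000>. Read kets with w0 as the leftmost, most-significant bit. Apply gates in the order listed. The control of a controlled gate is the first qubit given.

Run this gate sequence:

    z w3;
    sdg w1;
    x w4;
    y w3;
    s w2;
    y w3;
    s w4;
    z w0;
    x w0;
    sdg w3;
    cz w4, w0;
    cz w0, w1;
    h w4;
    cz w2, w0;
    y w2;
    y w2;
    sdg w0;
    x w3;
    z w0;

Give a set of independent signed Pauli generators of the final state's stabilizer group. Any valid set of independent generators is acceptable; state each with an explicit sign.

The stabilizer group can be generated by -IIIIX, -ZIIII, +IZIII, +IIZII, -IIIZI, among other valid generating sets.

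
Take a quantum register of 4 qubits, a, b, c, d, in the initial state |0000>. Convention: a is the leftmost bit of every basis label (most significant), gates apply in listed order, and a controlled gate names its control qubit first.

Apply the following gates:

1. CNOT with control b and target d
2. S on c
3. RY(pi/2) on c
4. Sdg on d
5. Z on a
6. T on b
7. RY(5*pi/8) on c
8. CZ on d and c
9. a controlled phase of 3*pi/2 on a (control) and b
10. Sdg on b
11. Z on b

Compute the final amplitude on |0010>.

|0010> carries amplitude cos(pi/16) in the final state.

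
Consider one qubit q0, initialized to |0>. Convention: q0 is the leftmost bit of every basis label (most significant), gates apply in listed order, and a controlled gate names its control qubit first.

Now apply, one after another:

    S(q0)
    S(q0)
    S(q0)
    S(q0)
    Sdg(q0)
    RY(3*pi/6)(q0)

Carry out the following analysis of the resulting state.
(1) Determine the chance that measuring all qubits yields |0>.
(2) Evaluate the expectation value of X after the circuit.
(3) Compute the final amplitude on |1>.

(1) Outcome |0> occurs with probability 1/2. Key observation: gates 1-4 undo each other exactly, leaving only the rest of the circuit to track.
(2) In the final state, X has expectation 1.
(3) |1> carries amplitude sqrt(2)/2 in the final state.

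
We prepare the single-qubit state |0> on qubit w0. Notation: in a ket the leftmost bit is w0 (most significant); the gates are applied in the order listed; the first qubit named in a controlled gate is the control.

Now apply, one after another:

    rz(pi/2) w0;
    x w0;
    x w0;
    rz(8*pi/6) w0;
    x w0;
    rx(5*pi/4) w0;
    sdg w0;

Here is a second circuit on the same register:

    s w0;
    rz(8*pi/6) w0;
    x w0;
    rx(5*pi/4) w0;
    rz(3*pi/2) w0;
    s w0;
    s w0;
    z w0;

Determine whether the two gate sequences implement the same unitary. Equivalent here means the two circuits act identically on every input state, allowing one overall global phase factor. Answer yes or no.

Yes — the two circuits implement the same unitary up to a global phase.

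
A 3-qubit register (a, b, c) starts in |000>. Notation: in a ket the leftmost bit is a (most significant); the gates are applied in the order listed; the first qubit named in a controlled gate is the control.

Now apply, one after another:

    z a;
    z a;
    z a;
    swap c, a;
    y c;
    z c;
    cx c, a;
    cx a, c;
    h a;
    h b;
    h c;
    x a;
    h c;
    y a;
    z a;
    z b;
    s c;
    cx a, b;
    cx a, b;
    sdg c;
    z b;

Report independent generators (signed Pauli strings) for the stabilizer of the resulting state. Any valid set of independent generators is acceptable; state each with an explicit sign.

One valid set of independent stabilizer generators is -XII, +IXI, +IIZ (any independent generating set of the same group is equally correct). Key observation: steps 16-21 multiply out to the identity, so the circuit reduces to the remaining gates.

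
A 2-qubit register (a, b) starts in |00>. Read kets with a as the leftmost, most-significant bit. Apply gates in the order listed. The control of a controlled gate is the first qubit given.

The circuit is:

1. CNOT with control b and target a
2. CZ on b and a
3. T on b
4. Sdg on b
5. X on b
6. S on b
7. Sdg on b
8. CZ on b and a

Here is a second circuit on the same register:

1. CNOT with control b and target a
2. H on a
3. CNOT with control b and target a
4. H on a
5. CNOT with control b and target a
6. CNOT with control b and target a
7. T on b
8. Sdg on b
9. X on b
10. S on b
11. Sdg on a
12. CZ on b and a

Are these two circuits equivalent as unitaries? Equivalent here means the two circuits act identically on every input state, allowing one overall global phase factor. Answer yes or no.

No, they are not equivalent — no single phase factor reconciles the two unitaries.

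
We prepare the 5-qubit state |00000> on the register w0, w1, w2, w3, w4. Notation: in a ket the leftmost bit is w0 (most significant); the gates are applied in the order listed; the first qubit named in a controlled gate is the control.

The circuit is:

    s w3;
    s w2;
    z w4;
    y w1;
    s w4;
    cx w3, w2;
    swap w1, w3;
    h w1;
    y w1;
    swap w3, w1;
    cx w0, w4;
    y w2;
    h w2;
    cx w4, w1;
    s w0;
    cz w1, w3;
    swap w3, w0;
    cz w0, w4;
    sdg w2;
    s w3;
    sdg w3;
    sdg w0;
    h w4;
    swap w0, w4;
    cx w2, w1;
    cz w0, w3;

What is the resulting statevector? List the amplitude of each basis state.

The resulting statevector has amplitude -sqrt(2)/4 on |00100>, sqrt(2)*I/4 on |00101>, sqrt(2)*I/4 on |01000>, sqrt(2)/4 on |01001>, -sqrt(2)/4 on |10100>, sqrt(2)*I/4 on |10101>, sqrt(2)*I/4 on |11000>, sqrt(2)/4 on |11001>, and 0 on every other basis state.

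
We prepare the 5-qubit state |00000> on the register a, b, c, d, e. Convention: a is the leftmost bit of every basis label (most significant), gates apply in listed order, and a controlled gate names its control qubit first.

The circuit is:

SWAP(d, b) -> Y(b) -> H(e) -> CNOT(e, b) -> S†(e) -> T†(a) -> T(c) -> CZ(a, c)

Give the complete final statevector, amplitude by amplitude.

The resulting statevector has amplitude sqrt(2)/2 on |00001>, sqrt(2)*I/2 on |01000>, and 0 on every other basis state.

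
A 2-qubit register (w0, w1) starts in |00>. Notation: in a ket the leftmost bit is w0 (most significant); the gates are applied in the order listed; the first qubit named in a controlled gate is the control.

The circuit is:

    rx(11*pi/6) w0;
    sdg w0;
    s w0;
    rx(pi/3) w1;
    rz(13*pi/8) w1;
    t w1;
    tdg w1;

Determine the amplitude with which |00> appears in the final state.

The final state's coefficient on |00> equals (sqrt(6) + 3*sqrt(2))*exp(3*I*pi/16)/8.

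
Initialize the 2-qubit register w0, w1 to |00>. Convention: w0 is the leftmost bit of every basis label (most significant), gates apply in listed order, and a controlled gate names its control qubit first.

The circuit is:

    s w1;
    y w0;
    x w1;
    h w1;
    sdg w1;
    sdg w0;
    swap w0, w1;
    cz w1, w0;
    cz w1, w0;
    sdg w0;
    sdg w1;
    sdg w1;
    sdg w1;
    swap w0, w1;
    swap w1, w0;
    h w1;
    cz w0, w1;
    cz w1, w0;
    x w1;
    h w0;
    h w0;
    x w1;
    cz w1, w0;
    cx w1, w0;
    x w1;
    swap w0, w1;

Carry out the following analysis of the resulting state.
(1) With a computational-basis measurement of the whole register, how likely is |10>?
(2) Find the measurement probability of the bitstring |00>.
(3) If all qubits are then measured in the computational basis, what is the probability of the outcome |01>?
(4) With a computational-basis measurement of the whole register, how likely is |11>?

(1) The probability of measuring |10> is 1/4.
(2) A full measurement returns |00> with probability 1/4.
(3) The probability of measuring |01> is 1/4.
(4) Outcome |11> occurs with probability 1/4.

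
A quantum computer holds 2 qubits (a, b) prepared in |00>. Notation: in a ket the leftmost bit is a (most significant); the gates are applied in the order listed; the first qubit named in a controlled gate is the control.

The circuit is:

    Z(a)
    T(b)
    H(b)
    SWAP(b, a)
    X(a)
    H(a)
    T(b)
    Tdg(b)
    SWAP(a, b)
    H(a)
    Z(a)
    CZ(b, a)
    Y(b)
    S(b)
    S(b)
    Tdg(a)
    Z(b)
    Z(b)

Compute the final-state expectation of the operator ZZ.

The observable ZZ averages to 0.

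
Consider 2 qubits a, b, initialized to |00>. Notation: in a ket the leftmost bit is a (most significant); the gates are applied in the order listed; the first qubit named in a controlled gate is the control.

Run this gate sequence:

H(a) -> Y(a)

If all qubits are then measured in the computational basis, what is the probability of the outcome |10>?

The probability of measuring |10> is 1/2.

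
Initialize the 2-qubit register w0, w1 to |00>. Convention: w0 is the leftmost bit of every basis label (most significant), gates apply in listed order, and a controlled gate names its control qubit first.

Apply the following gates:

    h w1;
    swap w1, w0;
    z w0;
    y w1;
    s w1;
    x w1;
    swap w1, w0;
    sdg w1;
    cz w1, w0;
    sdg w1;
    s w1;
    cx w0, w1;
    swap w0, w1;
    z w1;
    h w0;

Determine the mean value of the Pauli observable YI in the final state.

The observable YI averages to -1.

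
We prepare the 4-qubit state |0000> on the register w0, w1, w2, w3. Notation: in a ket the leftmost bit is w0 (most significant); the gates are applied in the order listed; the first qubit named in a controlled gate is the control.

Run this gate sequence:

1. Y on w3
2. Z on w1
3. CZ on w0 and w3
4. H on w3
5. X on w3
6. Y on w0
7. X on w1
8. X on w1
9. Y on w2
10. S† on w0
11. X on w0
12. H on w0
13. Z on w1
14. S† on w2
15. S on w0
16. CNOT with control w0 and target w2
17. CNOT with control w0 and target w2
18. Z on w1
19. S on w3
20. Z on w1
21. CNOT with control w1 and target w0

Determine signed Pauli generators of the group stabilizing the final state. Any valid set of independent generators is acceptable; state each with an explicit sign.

The stabilizer group can be generated by +YIII, -IIIY, +IZII, -IIZI, among other valid generating sets.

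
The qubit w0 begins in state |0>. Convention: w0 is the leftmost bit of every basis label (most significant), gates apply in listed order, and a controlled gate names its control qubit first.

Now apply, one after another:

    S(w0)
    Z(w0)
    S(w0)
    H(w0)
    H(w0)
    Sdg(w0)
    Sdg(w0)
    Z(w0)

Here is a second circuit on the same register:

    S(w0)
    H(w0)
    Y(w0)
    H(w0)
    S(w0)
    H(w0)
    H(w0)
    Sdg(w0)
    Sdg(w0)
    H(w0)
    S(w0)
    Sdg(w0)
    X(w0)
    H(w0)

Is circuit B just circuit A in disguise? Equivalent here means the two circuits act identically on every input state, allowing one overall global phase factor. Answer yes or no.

No — the two circuits implement different unitaries, even allowing a global phase.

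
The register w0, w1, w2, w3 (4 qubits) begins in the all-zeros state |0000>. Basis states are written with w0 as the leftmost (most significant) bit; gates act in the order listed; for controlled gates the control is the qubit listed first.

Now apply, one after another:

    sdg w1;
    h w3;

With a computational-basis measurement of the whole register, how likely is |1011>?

The probability of measuring |1011> is 0.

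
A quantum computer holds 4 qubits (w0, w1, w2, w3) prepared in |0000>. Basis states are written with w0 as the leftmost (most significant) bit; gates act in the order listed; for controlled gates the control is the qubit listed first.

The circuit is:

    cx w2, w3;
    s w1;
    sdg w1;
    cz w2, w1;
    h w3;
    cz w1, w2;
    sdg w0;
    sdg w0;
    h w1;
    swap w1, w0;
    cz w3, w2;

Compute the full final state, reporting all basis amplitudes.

The final amplitudes are 1/2 on |0000>, 1/2 on |0001>, 1/2 on |1000>, 1/2 on |1001>, and 0 on every other basis state. Key observation: steps 2-3 multiply out to the identity, so the circuit reduces to the remaining gates.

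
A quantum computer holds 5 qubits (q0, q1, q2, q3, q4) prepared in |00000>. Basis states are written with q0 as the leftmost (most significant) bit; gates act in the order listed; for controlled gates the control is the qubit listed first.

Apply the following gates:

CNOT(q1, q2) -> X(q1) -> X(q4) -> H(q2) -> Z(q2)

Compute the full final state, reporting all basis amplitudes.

The final amplitudes are sqrt(2)/2 on |01001>, -sqrt(2)/2 on |01101>, and 0 on every other basis state.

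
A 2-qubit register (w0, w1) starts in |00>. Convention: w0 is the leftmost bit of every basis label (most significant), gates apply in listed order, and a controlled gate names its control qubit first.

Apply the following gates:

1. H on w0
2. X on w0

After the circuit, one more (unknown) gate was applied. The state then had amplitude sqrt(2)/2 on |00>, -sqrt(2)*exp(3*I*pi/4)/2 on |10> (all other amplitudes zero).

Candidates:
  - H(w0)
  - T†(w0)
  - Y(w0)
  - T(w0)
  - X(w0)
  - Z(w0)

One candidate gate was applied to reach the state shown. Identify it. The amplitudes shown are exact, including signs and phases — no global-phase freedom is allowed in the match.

It was T†(w0) that produced the state shown.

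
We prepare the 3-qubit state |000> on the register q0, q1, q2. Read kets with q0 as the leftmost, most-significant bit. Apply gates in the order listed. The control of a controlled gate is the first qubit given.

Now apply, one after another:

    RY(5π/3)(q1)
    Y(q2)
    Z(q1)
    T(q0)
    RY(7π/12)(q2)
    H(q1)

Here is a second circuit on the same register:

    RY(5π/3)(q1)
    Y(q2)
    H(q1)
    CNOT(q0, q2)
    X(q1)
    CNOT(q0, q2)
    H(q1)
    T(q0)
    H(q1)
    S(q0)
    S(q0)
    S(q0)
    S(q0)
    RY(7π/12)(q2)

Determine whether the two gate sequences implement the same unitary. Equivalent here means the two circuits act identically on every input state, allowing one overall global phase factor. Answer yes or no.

Yes, they are equivalent — the unitaries differ by at most a global phase.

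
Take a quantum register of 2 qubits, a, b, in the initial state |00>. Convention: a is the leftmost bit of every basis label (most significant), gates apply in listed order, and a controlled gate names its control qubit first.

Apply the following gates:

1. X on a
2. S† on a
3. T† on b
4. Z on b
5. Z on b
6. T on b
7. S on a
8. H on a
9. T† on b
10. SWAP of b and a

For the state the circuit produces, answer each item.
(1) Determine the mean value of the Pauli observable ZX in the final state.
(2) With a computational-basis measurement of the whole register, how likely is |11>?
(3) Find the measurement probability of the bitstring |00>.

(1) The expectation value of ZX is -1. Key observation: steps 2-7 multiply out to the identity, so the circuit reduces to the remaining gates.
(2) A full measurement returns |11> with probability 0.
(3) A full measurement returns |00> with probability 1/2.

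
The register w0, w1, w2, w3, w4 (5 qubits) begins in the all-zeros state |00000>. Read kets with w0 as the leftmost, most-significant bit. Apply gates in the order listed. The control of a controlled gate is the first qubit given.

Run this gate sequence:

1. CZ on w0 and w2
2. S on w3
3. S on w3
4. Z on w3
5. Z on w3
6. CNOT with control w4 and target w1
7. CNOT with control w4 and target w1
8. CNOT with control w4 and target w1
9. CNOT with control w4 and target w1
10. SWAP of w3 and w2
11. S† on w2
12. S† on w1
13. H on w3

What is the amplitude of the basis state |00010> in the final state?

|00010> carries amplitude sqrt(2)/2 in the final state. Key observation: gates 6-9 undo each other exactly, leaving only the rest of the circuit to track.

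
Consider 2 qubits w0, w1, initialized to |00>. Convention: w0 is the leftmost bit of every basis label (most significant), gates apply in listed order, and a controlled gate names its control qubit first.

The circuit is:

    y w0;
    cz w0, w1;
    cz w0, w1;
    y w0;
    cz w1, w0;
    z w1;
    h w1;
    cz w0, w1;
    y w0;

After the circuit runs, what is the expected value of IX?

The expectation value of IX is 1.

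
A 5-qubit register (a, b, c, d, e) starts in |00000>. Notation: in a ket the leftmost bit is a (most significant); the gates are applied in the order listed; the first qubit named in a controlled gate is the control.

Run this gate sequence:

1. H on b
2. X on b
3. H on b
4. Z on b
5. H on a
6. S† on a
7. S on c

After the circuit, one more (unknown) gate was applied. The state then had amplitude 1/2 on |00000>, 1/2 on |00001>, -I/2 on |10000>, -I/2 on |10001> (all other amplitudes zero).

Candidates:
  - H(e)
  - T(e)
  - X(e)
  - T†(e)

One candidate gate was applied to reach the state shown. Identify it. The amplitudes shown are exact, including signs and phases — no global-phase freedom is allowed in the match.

The unique candidate consistent with the amplitudes is H(e). Key observation: steps 1-4 multiply out to the identity, so the circuit reduces to the remaining gates.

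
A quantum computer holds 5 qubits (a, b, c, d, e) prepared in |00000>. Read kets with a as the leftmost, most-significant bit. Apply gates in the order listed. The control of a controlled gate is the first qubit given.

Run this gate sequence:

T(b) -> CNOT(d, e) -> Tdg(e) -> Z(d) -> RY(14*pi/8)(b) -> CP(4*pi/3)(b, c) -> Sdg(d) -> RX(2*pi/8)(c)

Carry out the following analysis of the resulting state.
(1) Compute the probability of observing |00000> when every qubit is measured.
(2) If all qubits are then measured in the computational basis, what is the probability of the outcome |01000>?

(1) The probability of measuring |00000> is sqrt(2)/4 + 3/8.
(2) The probability of measuring |01000> is 1/8.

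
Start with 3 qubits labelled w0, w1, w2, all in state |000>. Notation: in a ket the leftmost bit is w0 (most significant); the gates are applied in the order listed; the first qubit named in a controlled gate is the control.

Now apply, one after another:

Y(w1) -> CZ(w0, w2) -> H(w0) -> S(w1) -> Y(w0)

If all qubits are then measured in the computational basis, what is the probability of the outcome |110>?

A full measurement returns |110> with probability 1/2.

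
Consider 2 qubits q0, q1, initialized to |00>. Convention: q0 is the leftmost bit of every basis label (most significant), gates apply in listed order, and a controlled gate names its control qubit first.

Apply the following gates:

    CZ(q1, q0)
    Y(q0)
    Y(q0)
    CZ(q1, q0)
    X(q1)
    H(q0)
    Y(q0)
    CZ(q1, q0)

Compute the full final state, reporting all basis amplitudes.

After the circuit, the state carries amplitude 0 on |00>, -sqrt(2)*I/2 on |01>, 0 on |10>, -sqrt(2)*I/2 on |11>.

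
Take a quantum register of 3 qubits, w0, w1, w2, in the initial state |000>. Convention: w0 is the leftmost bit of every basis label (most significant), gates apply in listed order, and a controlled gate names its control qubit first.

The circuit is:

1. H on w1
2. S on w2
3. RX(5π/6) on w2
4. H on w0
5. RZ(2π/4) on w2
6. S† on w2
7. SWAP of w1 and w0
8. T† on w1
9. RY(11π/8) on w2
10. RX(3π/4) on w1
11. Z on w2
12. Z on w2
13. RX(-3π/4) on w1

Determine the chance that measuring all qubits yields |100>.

Outcome |100> occurs with probability sqrt(6 - 3*sqrt(2))/32 + 1/8. Key observation: steps 10-13 multiply out to the identity, so the circuit reduces to the remaining gates.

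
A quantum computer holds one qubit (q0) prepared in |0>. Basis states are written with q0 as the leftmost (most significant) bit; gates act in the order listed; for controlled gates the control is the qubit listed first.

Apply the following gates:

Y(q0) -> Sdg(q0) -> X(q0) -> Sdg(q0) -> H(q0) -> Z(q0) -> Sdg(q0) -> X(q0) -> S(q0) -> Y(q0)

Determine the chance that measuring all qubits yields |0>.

The probability of measuring |0> is 1/2.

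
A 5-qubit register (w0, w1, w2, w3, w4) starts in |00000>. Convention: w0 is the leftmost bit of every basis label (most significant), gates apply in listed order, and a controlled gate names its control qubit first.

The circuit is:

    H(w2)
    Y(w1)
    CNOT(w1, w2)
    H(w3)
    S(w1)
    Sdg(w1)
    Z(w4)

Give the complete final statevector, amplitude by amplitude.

The resulting statevector has amplitude I/2 on |01000>, I/2 on |01010>, I/2 on |01100>, I/2 on |01110>, and 0 on every other basis state. Key observation: gates 5-6 undo each other exactly, leaving only the rest of the circuit to track.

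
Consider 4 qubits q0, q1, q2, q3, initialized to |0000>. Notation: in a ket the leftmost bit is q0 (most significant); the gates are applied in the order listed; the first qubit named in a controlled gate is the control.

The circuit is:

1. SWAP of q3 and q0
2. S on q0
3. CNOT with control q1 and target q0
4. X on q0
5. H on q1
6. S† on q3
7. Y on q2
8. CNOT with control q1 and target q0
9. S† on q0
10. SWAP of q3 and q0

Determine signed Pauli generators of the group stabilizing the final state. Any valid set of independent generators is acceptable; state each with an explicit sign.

One valid set of independent stabilizer generators is -IXIY, +ZIII, -IZIZ, -IIZI (any independent generating set of the same group is equally correct).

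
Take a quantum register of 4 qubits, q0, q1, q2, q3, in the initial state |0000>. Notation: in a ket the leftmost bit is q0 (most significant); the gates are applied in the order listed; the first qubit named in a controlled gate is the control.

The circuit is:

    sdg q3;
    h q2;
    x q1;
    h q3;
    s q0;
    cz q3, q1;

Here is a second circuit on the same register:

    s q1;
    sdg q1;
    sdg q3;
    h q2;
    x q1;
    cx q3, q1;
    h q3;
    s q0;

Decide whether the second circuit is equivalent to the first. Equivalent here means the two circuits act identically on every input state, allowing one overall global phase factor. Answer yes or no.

No — the two circuits implement different unitaries, even allowing a global phase.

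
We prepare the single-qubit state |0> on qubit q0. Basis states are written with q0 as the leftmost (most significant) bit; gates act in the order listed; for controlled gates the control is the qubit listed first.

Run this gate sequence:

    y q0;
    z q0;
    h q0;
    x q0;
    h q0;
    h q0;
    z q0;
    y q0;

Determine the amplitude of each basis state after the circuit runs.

The final amplitudes are sqrt(2)/2 on |0>, -sqrt(2)/2 on |1>.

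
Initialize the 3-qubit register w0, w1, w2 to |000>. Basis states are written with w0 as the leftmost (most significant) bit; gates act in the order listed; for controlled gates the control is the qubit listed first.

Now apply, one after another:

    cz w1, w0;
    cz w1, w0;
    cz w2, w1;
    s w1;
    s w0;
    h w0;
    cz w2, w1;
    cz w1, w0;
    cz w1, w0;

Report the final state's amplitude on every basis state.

After the circuit, the state carries amplitude sqrt(2)/2 on |000>, sqrt(2)/2 on |100>, and 0 on every other basis state.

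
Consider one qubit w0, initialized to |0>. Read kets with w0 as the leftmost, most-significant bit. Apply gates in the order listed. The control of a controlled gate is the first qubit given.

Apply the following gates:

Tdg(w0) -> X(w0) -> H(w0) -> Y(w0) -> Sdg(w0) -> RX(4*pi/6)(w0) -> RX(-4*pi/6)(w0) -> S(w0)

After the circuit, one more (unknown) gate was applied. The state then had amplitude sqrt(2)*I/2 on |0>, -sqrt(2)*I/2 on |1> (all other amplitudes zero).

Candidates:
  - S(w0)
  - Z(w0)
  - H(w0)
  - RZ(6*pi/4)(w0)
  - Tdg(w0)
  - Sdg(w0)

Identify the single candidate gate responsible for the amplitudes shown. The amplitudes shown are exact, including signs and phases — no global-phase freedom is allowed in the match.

The applied gate was Z(w0). Key observation: steps 5-8 multiply out to the identity, so the circuit reduces to the remaining gates.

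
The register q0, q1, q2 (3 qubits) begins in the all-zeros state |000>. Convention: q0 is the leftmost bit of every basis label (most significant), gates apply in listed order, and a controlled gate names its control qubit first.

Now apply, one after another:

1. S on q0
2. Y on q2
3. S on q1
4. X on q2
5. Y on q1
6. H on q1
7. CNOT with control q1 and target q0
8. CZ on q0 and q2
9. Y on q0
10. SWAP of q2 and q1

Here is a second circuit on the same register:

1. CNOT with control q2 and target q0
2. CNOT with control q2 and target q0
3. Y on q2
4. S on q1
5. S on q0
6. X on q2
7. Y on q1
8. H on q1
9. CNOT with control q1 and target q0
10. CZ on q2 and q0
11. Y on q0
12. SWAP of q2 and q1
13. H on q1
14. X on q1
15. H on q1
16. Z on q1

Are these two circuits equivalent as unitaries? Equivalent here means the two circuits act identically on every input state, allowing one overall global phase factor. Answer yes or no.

Yes — the two circuits implement the same unitary up to a global phase.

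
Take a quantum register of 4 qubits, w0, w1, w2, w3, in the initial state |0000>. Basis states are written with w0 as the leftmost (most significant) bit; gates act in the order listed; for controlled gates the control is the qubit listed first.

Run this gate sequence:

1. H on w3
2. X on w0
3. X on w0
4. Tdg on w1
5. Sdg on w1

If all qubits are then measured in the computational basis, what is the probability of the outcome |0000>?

The probability of measuring |0000> is 1/2. Key observation: the block from step 2 through step 3 cancels to the identity and can be dropped.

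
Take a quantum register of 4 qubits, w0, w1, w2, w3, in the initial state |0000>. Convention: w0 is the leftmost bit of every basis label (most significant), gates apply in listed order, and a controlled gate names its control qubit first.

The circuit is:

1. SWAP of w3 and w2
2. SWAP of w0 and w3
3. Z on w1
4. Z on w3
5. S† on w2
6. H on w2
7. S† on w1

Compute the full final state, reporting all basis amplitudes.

The resulting statevector has amplitude sqrt(2)/2 on |0000>, sqrt(2)/2 on |0010>, and 0 on every other basis state.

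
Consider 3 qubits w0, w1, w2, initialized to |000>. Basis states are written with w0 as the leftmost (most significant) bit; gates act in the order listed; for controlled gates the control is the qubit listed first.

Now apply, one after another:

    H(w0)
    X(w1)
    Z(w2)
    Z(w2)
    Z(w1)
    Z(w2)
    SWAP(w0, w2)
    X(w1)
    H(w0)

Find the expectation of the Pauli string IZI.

The expectation value of IZI is 1.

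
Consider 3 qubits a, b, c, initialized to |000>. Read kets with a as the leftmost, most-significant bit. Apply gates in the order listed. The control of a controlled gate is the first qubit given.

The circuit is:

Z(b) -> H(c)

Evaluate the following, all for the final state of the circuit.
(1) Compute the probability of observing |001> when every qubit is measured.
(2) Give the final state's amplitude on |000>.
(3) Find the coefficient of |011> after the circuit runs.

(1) The probability of measuring |001> is 1/2.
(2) |000> carries amplitude sqrt(2)/2 in the final state.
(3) |011> carries amplitude 0 in the final state.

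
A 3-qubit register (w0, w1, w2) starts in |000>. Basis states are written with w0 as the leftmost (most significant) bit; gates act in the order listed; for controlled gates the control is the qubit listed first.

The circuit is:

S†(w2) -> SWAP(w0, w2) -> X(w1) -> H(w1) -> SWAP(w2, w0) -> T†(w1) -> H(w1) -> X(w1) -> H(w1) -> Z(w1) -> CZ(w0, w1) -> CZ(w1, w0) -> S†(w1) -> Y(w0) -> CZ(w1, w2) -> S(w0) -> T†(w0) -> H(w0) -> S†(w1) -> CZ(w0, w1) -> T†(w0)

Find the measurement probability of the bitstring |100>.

The probability of measuring |100> is 1/4. Key observation: gates 7-10 undo each other exactly, leaving only the rest of the circuit to track.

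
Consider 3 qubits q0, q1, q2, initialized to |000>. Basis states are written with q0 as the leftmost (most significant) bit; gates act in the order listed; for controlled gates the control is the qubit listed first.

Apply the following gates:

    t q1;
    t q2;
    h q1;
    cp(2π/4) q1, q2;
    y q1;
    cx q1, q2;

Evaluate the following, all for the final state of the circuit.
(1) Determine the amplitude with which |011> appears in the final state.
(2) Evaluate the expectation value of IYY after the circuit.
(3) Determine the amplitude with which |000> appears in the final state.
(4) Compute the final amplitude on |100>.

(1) |011> carries amplitude sqrt(2)*I/2 in the final state.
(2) In the final state, IYY has expectation 1.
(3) The final state's coefficient on |000> equals -sqrt(2)*I/2.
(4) |100> carries amplitude 0 in the final state.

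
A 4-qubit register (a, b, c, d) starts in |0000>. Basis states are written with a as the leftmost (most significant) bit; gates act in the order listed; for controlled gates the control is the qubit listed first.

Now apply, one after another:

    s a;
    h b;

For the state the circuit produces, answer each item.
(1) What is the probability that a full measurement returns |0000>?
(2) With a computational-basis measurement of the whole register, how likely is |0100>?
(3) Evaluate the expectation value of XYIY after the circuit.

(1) The probability of measuring |0000> is 1/2.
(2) The probability of measuring |0100> is 1/2.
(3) In the final state, XYIY has expectation 0.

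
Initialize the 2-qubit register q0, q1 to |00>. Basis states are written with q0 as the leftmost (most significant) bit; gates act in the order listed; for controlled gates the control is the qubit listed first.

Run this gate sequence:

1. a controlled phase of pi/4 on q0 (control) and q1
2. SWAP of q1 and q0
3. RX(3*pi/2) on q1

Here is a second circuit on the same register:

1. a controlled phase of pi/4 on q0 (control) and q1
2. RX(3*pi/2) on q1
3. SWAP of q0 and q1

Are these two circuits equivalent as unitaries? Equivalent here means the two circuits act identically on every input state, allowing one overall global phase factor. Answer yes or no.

No: there is an input state on which the two circuits produce genuinely different outputs (not merely differing by a phase).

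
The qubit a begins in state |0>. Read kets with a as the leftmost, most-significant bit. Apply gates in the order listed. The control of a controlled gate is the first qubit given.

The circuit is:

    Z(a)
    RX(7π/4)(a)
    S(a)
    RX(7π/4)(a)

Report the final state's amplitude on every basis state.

After the circuit, the state carries amplitude (1 - I)*(2 + sqrt(2)*I)/4 on |0>, sqrt(2)*(-1 + I)/4 on |1>.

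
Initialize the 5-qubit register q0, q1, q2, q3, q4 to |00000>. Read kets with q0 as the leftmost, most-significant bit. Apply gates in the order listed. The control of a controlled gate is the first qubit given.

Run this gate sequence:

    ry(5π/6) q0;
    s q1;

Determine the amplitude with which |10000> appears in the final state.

|10000> carries amplitude sqrt(2)/4 + sqrt(6)/4 in the final state.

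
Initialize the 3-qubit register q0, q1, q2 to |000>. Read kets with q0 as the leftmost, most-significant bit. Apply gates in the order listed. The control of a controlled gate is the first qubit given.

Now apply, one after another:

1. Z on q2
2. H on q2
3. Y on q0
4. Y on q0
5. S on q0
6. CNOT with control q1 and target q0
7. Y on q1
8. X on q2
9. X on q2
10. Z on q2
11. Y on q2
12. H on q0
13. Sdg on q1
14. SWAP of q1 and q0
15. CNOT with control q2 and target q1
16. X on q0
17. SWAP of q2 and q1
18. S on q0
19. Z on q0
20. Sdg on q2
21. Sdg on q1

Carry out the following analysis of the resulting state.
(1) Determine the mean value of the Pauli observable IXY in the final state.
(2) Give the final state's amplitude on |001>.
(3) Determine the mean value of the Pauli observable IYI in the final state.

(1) In the final state, IXY has expectation 0.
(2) The amplitude on |001> is 1/2.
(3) In the final state, IYI has expectation -1.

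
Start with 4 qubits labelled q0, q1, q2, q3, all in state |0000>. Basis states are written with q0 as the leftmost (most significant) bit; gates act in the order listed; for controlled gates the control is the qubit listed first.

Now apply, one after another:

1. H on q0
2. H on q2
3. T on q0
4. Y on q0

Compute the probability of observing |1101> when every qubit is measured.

Outcome |1101> occurs with probability 0.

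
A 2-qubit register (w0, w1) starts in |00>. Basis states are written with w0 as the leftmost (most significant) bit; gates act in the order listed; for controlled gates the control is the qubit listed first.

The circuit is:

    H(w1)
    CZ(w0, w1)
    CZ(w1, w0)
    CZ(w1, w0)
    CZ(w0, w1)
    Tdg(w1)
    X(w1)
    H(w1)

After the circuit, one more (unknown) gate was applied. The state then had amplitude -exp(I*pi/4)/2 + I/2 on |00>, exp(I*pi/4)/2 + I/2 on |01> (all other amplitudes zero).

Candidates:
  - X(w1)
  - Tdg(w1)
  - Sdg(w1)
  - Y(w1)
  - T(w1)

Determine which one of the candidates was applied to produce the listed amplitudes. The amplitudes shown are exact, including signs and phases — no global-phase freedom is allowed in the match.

The applied gate was Y(w1).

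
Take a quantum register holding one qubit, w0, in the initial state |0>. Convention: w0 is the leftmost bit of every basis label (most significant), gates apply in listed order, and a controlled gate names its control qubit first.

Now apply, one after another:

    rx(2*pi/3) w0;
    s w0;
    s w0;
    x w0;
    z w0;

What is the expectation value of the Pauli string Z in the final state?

The observable Z averages to 1/2.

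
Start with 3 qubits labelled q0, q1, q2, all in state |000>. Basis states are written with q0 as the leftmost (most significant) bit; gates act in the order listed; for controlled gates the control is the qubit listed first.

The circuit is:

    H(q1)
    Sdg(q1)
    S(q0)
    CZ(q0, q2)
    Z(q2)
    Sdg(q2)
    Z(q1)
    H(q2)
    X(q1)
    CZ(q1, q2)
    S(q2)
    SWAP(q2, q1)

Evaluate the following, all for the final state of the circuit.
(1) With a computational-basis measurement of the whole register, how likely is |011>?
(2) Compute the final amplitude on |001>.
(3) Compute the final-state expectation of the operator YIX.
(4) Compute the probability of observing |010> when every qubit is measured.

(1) Outcome |011> occurs with probability 1/4.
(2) The final state's coefficient on |001> equals 1/2.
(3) The expectation value of YIX is 0.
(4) Outcome |010> occurs with probability 1/4.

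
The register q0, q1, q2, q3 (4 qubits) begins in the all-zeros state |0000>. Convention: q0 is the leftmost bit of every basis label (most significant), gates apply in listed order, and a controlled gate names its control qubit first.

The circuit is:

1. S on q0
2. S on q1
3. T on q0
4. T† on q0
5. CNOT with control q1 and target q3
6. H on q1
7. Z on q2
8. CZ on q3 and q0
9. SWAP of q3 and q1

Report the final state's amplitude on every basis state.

The resulting statevector has amplitude sqrt(2)/2 on |0000>, sqrt(2)/2 on |0001>, and 0 on every other basis state.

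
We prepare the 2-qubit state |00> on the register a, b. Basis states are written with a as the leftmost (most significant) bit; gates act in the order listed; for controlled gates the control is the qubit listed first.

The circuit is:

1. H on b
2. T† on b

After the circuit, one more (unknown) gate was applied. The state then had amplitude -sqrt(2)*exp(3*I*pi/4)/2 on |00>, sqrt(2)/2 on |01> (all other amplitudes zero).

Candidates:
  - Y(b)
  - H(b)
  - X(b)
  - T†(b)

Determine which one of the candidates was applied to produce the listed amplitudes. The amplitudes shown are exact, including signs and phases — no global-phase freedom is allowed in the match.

The unique candidate consistent with the amplitudes is X(b).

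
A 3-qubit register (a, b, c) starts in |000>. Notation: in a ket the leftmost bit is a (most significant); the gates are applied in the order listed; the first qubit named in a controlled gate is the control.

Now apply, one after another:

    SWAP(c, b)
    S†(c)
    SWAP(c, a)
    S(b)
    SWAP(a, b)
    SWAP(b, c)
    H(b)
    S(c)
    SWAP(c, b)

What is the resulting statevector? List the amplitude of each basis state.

After the circuit, the state carries amplitude sqrt(2)/2 on |000>, sqrt(2)/2 on |001>, and 0 on every other basis state.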